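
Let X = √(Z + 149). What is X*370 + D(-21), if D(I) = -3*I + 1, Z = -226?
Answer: 64 + 370*I*√77 ≈ 64.0 + 3246.7*I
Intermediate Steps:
D(I) = 1 - 3*I
X = I*√77 (X = √(-226 + 149) = √(-77) = I*√77 ≈ 8.775*I)
X*370 + D(-21) = (I*√77)*370 + (1 - 3*(-21)) = 370*I*√77 + (1 + 63) = 370*I*√77 + 64 = 64 + 370*I*√77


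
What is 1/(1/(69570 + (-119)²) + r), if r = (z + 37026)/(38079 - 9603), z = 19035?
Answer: 264924884/521563563 ≈ 0.50794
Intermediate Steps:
r = 6229/3164 (r = (19035 + 37026)/(38079 - 9603) = 56061/28476 = 56061*(1/28476) = 6229/3164 ≈ 1.9687)
1/(1/(69570 + (-119)²) + r) = 1/(1/(69570 + (-119)²) + 6229/3164) = 1/(1/(69570 + 14161) + 6229/3164) = 1/(1/83731 + 6229/3164) = 1/(521563563/264924884) = 264924884/521563563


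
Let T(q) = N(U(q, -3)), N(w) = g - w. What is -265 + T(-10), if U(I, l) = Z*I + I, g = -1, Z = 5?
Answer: -206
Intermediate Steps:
U(I, l) = 6*I (U(I, l) = 5*I + I = 6*I)
N(w) = -1 - w
T(q) = -1 - 6*q
-265 + T(-10) = -265 + (-1 - 6*(-10)) = -265 + (-1 + 60) = -265 + 59 = -206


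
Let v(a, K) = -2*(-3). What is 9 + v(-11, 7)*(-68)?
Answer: -399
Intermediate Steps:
v(a, K) = 6
9 + v(-11, 7)*(-68) = 9 + 6*(-68) = 9 - 408 = -399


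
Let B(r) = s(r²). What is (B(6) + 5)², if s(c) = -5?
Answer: 0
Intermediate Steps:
B(r) = -5
(B(6) + 5)² = (-5 + 5)² = 0² = 0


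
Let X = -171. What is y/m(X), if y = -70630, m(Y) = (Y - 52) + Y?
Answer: 35315/197 ≈ 179.26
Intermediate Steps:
m(Y) = -52 + 2*Y (m(Y) = (-52 + Y) + Y = -52 + 2*Y)
y/m(X) = -70630/(-52 + 2*(-171)) = -70630/(-52 - 342) = -70630/(-394) = -70630*(-1/394) = 35315/197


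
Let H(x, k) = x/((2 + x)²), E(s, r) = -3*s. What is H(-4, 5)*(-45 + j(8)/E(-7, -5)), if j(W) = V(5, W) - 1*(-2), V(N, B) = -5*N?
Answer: 968/21 ≈ 46.095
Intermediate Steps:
j(W) = -23 (j(W) = -5*5 - 1*(-2) = -25 + 2 = -23)
H(x, k) = x/(2 + x)²
H(-4, 5)*(-45 + j(8)/E(-7, -5)) = (-4/(2 - 4)²)*(-45 - 23/((-3*(-7)))) = (-4/(-2)²)*(-45 - 23/21) = (-4*¼)*(-45 - 23*1/21) = -(-45 - 23/21) = -1*(-968/21) = 968/21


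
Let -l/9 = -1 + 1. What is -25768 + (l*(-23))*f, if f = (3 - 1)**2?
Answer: -25768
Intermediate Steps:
f = 4 (f = 2**2 = 4)
l = 0 (l = -9*(-1 + 1) = -9*0 = 0)
-25768 + (l*(-23))*f = -25768 + (0*(-23))*4 = -25768 + 0*4 = -25768 + 0 = -25768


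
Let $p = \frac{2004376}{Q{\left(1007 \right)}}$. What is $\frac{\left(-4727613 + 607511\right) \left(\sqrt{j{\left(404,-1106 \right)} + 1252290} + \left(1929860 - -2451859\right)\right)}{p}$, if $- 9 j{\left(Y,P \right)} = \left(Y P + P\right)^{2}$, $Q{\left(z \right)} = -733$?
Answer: $\frac{6616471857421377}{1002188} + \frac{1510017383 i \sqrt{22292223810}}{1002188} \approx 6.602 \cdot 10^{9} + 2.2496 \cdot 10^{8} i$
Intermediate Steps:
$p = - \frac{2004376}{733}$ ($p = \frac{2004376}{-733} = 2004376 \left(- \frac{1}{733}\right) = - \frac{2004376}{733} \approx -2734.5$)
$j{\left(Y,P \right)} = - \frac{\left(P + P Y\right)^{2}}{9}$ ($j{\left(Y,P \right)} = - \frac{\left(Y P + P\right)^{2}}{9} = - \frac{\left(P Y + P\right)^{2}}{9} = - \frac{\left(P + P Y\right)^{2}}{9}$)
$\frac{\left(-4727613 + 607511\right) \left(\sqrt{j{\left(404,-1106 \right)} + 1252290} + \left(1929860 - -2451859\right)\right)}{p} = \frac{\left(-4727613 + 607511\right) \left(\sqrt{- \frac{\left(-1106\right)^{2} \left(1 + 404\right)^{2}}{9} + 1252290} + \left(1929860 - -2451859\right)\right)}{- \frac{2004376}{733}} = - 4120102 \left(\sqrt{\left(- \frac{1}{9}\right) 1223236 \cdot 405^{2} + 1252290} + \left(1929860 + 2451859\right)\right) \left(- \frac{733}{2004376}\right) = - 4120102 \left(\sqrt{\left(- \frac{1}{9}\right) 1223236 \cdot 164025 + 1252290} + 4381719\right) \left(- \frac{733}{2004376}\right) = - 4120102 \left(\sqrt{-22293476100 + 1252290} + 4381719\right) \left(- \frac{733}{2004376}\right) = - 4120102 \left(\sqrt{-22292223810} + 4381719\right) \left(- \frac{733}{2004376}\right) = - 4120102 \left(i \sqrt{22292223810} + 4381719\right) \left(- \frac{733}{2004376}\right) = - 4120102 \left(4381719 + i \sqrt{22292223810}\right) \left(- \frac{733}{2004376}\right) = \left(-18053129215338 - 4120102 i \sqrt{22292223810}\right) \left(- \frac{733}{2004376}\right) = \frac{6616471857421377}{1002188} + \frac{1510017383 i \sqrt{22292223810}}{1002188}$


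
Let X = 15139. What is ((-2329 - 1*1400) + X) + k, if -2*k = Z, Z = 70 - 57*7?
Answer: 23149/2 ≈ 11575.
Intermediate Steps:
Z = -329 (Z = 70 - 399 = -329)
k = 329/2 (k = -½*(-329) = 329/2 ≈ 164.50)
((-2329 - 1*1400) + X) + k = ((-2329 - 1*1400) + 15139) + 329/2 = ((-2329 - 1400) + 15139) + 329/2 = (-3729 + 15139) + 329/2 = 11410 + 329/2 = 23149/2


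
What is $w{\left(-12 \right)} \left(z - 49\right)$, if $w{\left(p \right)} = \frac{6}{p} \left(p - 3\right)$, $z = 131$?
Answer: $615$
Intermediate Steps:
$w{\left(p \right)} = \frac{6 \left(-3 + p\right)}{p}$ ($w{\left(p \right)} = \frac{6}{p} \left(-3 + p\right) = \frac{6 \left(-3 + p\right)}{p}$)
$w{\left(-12 \right)} \left(z - 49\right) = \left(6 - \frac{18}{-12}\right) \left(131 - 49\right) = \left(6 - - \frac{3}{2}\right) 82 = \left(6 + \frac{3}{2}\right) 82 = \frac{15}{2} \cdot 82 = 615$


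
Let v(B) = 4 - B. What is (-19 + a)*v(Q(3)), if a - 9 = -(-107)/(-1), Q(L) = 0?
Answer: -468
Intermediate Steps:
a = -98 (a = 9 - (-107)/(-1) = 9 - (-107)*(-1) = 9 - 1*107 = 9 - 107 = -98)
(-19 + a)*v(Q(3)) = (-19 - 98)*(4 - 1*0) = -117*(4 + 0) = -117*4 = -468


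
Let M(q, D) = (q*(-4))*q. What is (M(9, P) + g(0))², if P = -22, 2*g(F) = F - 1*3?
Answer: 423801/4 ≈ 1.0595e+5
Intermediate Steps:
g(F) = -3/2 + F/2 (g(F) = (F - 1*3)/2 = (F - 3)/2 = (-3 + F)/2 = -3/2 + F/2)
M(q, D) = -4*q² (M(q, D) = (-4*q)*q = -4*q²)
(M(9, P) + g(0))² = (-4*9² + (-3/2 + (½)*0))² = (-4*81 + (-3/2 + 0))² = (-324 - 3/2)² = (-651/2)² = 423801/4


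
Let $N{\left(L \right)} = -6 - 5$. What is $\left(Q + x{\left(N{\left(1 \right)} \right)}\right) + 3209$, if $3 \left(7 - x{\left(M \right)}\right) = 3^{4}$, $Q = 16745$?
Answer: $19934$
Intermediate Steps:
$N{\left(L \right)} = -11$ ($N{\left(L \right)} = -6 - 5 = -11$)
$x{\left(M \right)} = -20$ ($x{\left(M \right)} = 7 - \frac{3^{4}}{3} = 7 - 27 = -20$)
$\left(Q + x{\left(N{\left(1 \right)} \right)}\right) + 3209 = \left(16745 - 20\right) + 3209 = 16725 + 3209 = 19934$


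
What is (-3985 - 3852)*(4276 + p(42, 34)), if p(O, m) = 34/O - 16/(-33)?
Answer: -7743387035/231 ≈ -3.3521e+7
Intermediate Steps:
p(O, m) = 16/33 + 34/O (p(O, m) = 34/O - 16*(-1/33) = 34/O + 16/33 = 16/33 + 34/O)
(-3985 - 3852)*(4276 + p(42, 34)) = (-3985 - 3852)*(4276 + (16/33 + 34/42)) = -7837*(4276 + (16/33 + 34*(1/42))) = -7837*(4276 + (16/33 + 17/21)) = -7837*(4276 + 299/231) = -7837*988055/231 = -7743387035/231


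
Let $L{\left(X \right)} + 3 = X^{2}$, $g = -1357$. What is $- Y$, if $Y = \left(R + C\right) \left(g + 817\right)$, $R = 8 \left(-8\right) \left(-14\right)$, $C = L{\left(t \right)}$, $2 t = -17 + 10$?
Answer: $488835$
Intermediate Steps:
$t = - \frac{7}{2}$ ($t = \frac{-17 + 10}{2} = \frac{1}{2} \left(-7\right) = - \frac{7}{2} \approx -3.5$)
$L{\left(X \right)} = -3 + X^{2}$
$C = \frac{37}{4}$ ($C = -3 + \left(- \frac{7}{2}\right)^{2} = -3 + \frac{49}{4} = \frac{37}{4} \approx 9.25$)
$R = 896$ ($R = \left(-64\right) \left(-14\right) = 896$)
$Y = -488835$ ($Y = \left(896 + \frac{37}{4}\right) \left(-1357 + 817\right) = \frac{3621}{4} \left(-540\right) = -488835$)
$- Y = \left(-1\right) \left(-488835\right) = 488835$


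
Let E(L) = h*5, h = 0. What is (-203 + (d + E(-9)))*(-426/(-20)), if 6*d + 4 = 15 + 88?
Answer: -79449/20 ≈ -3972.4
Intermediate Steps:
E(L) = 0 (E(L) = 0*5 = 0)
d = 33/2 (d = -2/3 + (15 + 88)/6 = -2/3 + (1/6)*103 = -2/3 + 103/6 = 33/2 ≈ 16.500)
(-203 + (d + E(-9)))*(-426/(-20)) = (-203 + (33/2 + 0))*(-426/(-20)) = (-203 + 33/2)*(-426*(-1/20)) = -373/2*213/10 = -79449/20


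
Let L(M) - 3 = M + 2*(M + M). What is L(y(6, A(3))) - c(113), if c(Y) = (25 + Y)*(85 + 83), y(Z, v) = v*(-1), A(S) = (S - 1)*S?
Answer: -23211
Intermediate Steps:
A(S) = S*(-1 + S) (A(S) = (-1 + S)*S = S*(-1 + S))
y(Z, v) = -v
c(Y) = 4200 + 168*Y (c(Y) = (25 + Y)*168 = 4200 + 168*Y)
L(M) = 3 + 5*M (L(M) = 3 + (M + 2*(M + M)) = 3 + (M + 2*(2*M)) = 3 + (M + 4*M) = 3 + 5*M)
L(y(6, A(3))) - c(113) = (3 + 5*(-3*(-1 + 3))) - (4200 + 168*113) = (3 + 5*(-3*2)) - (4200 + 18984) = (3 + 5*(-1*6)) - 1*23184 = (3 + 5*(-6)) - 23184 = (3 - 30) - 23184 = -27 - 23184 = -23211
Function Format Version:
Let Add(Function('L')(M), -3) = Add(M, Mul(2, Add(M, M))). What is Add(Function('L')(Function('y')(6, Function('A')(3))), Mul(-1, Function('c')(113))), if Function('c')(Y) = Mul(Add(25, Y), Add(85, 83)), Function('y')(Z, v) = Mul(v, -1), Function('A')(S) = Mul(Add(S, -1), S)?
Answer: -23211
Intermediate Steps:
Function('A')(S) = Mul(S, Add(-1, S)) (Function('A')(S) = Mul(Add(-1, S), S) = Mul(S, Add(-1, S)))
Function('y')(Z, v) = Mul(-1, v)
Function('c')(Y) = Add(4200, Mul(168, Y)) (Function('c')(Y) = Mul(Add(25, Y), 168) = Add(4200, Mul(168, Y)))
Function('L')(M) = Add(3, Mul(5, M)) (Function('L')(M) = Add(3, Add(M, Mul(2, Add(M, M)))) = Add(3, Add(M, Mul(2, Mul(2, M)))) = Add(3, Add(M, Mul(4, M))) = Add(3, Mul(5, M)))
Add(Function('L')(Function('y')(6, Function('A')(3))), Mul(-1, Function('c')(113))) = Add(Add(3, Mul(5, Mul(-1, Mul(3, Add(-1, 3))))), Mul(-1, Add(4200, Mul(168, 113)))) = Add(Add(3, Mul(5, Mul(-1, Mul(3, 2)))), Mul(-1, Add(4200, 18984))) = Add(Add(3, Mul(5, Mul(-1, 6))), Mul(-1, 23184)) = Add(Add(3, Mul(5, -6)), -23184) = Add(Add(3, -30), -23184) = Add(-27, -23184) = -23211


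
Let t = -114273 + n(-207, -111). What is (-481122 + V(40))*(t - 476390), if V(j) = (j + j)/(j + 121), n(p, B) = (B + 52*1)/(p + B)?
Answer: 7274738696197775/25599 ≈ 2.8418e+11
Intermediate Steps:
n(p, B) = (52 + B)/(B + p) (n(p, B) = (B + 52)/(B + p) = (52 + B)/(B + p))
t = -36338755/318 (t = -114273 + (52 - 111)/(-111 - 207) = -114273 - 59/(-318) = -114273 - 1/318*(-59) = -114273 + 59/318 = -36338755/318 ≈ -1.1427e+5)
V(j) = 2*j/(121 + j) (V(j) = (2*j)/(121 + j) = 2*j/(121 + j))
(-481122 + V(40))*(t - 476390) = (-481122 + 2*40/(121 + 40))*(-36338755/318 - 476390) = (-481122 + 2*40/161)*(-187830775/318) = (-481122 + 2*40*(1/161))*(-187830775/318) = (-481122 + 80/161)*(-187830775/318) = -77460562/161*(-187830775/318) = 7274738696197775/25599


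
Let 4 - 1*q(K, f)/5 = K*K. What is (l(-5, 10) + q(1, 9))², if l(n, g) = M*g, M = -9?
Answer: 5625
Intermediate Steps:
q(K, f) = 20 - 5*K² (q(K, f) = 20 - 5*K*K = 20 - 5*K²)
l(n, g) = -9*g
(l(-5, 10) + q(1, 9))² = (-9*10 + (20 - 5*1²))² = (-90 + (20 - 5*1))² = (-90 + (20 - 5))² = (-90 + 15)² = (-75)² = 5625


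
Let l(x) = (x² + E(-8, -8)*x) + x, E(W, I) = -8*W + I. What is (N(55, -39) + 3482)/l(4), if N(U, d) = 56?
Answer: 29/2 ≈ 14.500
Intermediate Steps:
E(W, I) = I - 8*W
l(x) = x² + 57*x (l(x) = (x² + (-8 - 8*(-8))*x) + x = (x² + (-8 + 64)*x) + x = (x² + 56*x) + x = x² + 57*x)
(N(55, -39) + 3482)/l(4) = (56 + 3482)/((4*(57 + 4))) = 3538/((4*61)) = 3538/244 = 3538*(1/244) = 29/2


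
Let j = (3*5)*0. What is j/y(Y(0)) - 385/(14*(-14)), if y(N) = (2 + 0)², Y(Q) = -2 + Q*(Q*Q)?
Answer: 55/28 ≈ 1.9643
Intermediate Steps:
Y(Q) = -2 + Q³ (Y(Q) = -2 + Q*Q² = -2 + Q³)
y(N) = 4 (y(N) = 2² = 4)
j = 0 (j = 15*0 = 0)
j/y(Y(0)) - 385/(14*(-14)) = 0/4 - 385/(14*(-14)) = 0*(¼) - 385/(-196) = 0 - 385*(-1/196) = 0 + 55/28 = 55/28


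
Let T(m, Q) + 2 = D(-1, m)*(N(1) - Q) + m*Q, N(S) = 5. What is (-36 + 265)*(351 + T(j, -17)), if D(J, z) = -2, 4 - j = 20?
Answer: 132133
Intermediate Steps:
j = -16 (j = 4 - 1*20 = 4 - 20 = -16)
T(m, Q) = -12 + 2*Q + Q*m (T(m, Q) = -2 + (-2*(5 - Q) + m*Q) = -2 + ((-10 + 2*Q) + Q*m) = -2 + (-10 + 2*Q + Q*m) = -12 + 2*Q + Q*m)
(-36 + 265)*(351 + T(j, -17)) = (-36 + 265)*(351 + (-12 + 2*(-17) - 17*(-16))) = 229*(351 + (-12 - 34 + 272)) = 229*(351 + 226) = 229*577 = 132133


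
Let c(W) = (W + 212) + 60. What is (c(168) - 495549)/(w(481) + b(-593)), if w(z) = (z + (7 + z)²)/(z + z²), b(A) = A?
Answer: 114787060778/137243681 ≈ 836.37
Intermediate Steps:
c(W) = 272 + W (c(W) = (212 + W) + 60 = 272 + W)
w(z) = (z + (7 + z)²)/(z + z²)
(c(168) - 495549)/(w(481) + b(-593)) = ((272 + 168) - 495549)/((481 + (7 + 481)²)/(481*(1 + 481)) - 593) = (440 - 495549)/((1/481)*(481 + 488²)/482 - 593) = -495109/((1/481)*(1/482)*(481 + 238144) - 593) = -495109/((1/481)*(1/482)*238625 - 593) = -495109/(238625/231842 - 593) = -495109/(-137243681/231842) = -495109*(-231842/137243681) = 114787060778/137243681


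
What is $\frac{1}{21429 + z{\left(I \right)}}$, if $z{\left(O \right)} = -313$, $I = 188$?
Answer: $\frac{1}{21116} \approx 4.7357 \cdot 10^{-5}$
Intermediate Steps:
$\frac{1}{21429 + z{\left(I \right)}} = \frac{1}{21429 - 313} = \frac{1}{21116}$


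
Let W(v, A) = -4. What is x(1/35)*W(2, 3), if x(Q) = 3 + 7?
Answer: -40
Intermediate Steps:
x(Q) = 10
x(1/35)*W(2, 3) = 10*(-4) = -40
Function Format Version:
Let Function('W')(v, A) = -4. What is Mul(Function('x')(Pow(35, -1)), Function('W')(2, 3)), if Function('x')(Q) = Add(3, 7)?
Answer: -40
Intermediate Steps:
Function('x')(Q) = 10
Mul(Function('x')(Pow(35, -1)), Function('W')(2, 3)) = Mul(10, -4) = -40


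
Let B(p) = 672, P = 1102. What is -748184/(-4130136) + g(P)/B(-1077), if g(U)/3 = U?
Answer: 294937693/57821904 ≈ 5.1008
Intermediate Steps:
g(U) = 3*U
-748184/(-4130136) + g(P)/B(-1077) = -748184/(-4130136) + (3*1102)/672 = -748184*(-1/4130136) + 3306*(1/672) = 93523/516267 + 551/112 = 294937693/57821904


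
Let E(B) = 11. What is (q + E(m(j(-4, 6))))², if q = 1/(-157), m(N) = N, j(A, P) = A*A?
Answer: 2979076/24649 ≈ 120.86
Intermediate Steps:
j(A, P) = A²
q = -1/157 (q = 1*(-1/157) = -1/157 ≈ -0.0063694)
(q + E(m(j(-4, 6))))² = (-1/157 + 11)² = (1726/157)² = 2979076/24649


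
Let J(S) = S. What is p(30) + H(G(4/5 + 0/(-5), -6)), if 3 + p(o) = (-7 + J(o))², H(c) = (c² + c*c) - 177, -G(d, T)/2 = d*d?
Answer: 220173/625 ≈ 352.28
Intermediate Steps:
G(d, T) = -2*d² (G(d, T) = -2*d*d = -2*d²)
H(c) = -177 + 2*c² (H(c) = (c² + c²) - 177 = 2*c² - 177 = -177 + 2*c²)
p(o) = -3 + (-7 + o)²
p(30) + H(G(4/5 + 0/(-5), -6)) = (-3 + (-7 + 30)²) + (-177 + 2*(-2*(4/5 + 0/(-5))²)²) = (-3 + 23²) + (-177 + 2*(-2*(4*(⅕) + 0*(-⅕))²)²) = (-3 + 529) + (-177 + 2*(-2*(⅘ + 0)²)²) = 526 + (-177 + 2*(-2*(⅘)²)²) = 526 + (-177 + 2*(-2*16/25)²) = 526 + (-177 + 2*(-32/25)²) = 526 + (-177 + 2*(1024/625)) = 526 + (-177 + 2048/625) = 526 - 108577/625 = 220173/625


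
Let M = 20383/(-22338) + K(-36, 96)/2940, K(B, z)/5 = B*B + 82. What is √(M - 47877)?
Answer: 11*I*√929849983/1533 ≈ 218.8*I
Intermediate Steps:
K(B, z) = 410 + 5*B² (K(B, z) = 5*(B*B + 82) = 5*(B² + 82) = 5*(82 + B²) = 410 + 5*B²)
M = 46070/32193 (M = 20383/(-22338) + (410 + 5*(-36)²)/2940 = 20383*(-1/22338) + (410 + 5*1296)*(1/2940) = -1199/1314 + (410 + 6480)*(1/2940) = -1199/1314 + 6890*(1/2940) = -1199/1314 + 689/294 = 46070/32193 ≈ 1.4311)
√(M - 47877) = √(46070/32193 - 47877) = √(-1541258191/32193) = 11*I*√929849983/1533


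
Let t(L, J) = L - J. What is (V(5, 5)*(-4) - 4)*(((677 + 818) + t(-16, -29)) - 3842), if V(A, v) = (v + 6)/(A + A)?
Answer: 98028/5 ≈ 19606.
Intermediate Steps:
V(A, v) = (6 + v)/(2*A) (V(A, v) = (6 + v)/((2*A)) = (6 + v)*(1/(2*A)) = (6 + v)/(2*A))
(V(5, 5)*(-4) - 4)*(((677 + 818) + t(-16, -29)) - 3842) = (((½)*(6 + 5)/5)*(-4) - 4)*(((677 + 818) + (-16 - 1*(-29))) - 3842) = (((½)*(⅕)*11)*(-4) - 4)*((1495 + (-16 + 29)) - 3842) = ((11/10)*(-4) - 4)*((1495 + 13) - 3842) = (-22/5 - 4)*(1508 - 3842) = -42/5*(-2334) = 98028/5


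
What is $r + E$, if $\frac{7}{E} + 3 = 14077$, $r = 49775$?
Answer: $\frac{700533357}{14074} \approx 49775.0$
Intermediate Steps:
$E = \frac{7}{14074}$ ($E = \frac{7}{-3 + 14077} = \frac{7}{14074} \approx 0.00049737$)
$r + E = 49775 + \frac{7}{14074} = \frac{700533357}{14074}$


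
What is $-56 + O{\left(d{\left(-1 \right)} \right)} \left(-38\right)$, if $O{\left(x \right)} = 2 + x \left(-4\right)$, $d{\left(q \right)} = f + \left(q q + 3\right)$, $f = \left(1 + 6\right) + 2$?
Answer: $1844$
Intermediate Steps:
$f = 9$ ($f = 7 + 2 = 9$)
$d{\left(q \right)} = 12 + q^{2}$ ($d{\left(q \right)} = 9 + \left(q q + 3\right) = 9 + \left(q^{2} + 3\right) = 9 + \left(3 + q^{2}\right) = 12 + q^{2}$)
$O{\left(x \right)} = 2 - 4 x$
$-56 + O{\left(d{\left(-1 \right)} \right)} \left(-38\right) = -56 + \left(2 - 4 \left(12 + \left(-1\right)^{2}\right)\right) \left(-38\right) = -56 + \left(2 - 4 \left(12 + 1\right)\right) \left(-38\right) = -56 + \left(2 - 52\right) \left(-38\right) = -56 - -1900 = -56 + 1900 = 1844$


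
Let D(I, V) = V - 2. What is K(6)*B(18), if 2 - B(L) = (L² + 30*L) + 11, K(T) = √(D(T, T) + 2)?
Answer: -873*√6 ≈ -2138.4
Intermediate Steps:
D(I, V) = -2 + V
K(T) = √T (K(T) = √((-2 + T) + 2) = √T)
B(L) = -9 - L² - 30*L (B(L) = 2 - ((L² + 30*L) + 11) = 2 - (11 + L² + 30*L) = 2 + (-11 - L² - 30*L) = -9 - L² - 30*L)
K(6)*B(18) = √6*(-9 - 1*18² - 30*18) = √6*(-9 - 1*324 - 540) = √6*(-9 - 324 - 540) = √6*(-873) = -873*√6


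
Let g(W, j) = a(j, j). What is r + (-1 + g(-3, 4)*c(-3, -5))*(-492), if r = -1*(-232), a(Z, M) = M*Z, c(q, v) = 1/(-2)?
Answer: 4660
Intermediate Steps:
c(q, v) = -½
r = 232
g(W, j) = j² (g(W, j) = j*j = j²)
r + (-1 + g(-3, 4)*c(-3, -5))*(-492) = 232 + (-1 + 4²*(-½))*(-492) = 232 + (-1 + 16*(-½))*(-492) = 232 + (-1 - 8)*(-492) = 232 - 9*(-492) = 232 + 4428 = 4660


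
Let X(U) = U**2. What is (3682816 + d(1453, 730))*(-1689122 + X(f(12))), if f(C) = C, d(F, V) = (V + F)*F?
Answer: -11577462831270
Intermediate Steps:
d(F, V) = F*(F + V) (d(F, V) = (F + V)*F = F*(F + V))
(3682816 + d(1453, 730))*(-1689122 + X(f(12))) = (3682816 + 1453*(1453 + 730))*(-1689122 + 12**2) = (3682816 + 1453*2183)*(-1689122 + 144) = (3682816 + 3171899)*(-1688978) = 6854715*(-1688978) = -11577462831270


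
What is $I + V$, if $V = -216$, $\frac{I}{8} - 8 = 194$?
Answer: $1400$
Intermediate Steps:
$I = 1616$ ($I = 64 + 8 \cdot 194 = 64 + 1552 = 1616$)
$I + V = 1616 - 216 = 1400$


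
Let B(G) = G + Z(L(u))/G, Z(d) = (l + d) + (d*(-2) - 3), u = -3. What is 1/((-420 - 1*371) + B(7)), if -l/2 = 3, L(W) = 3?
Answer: -7/5500 ≈ -0.0012727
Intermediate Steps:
l = -6 (l = -2*3 = -6)
Z(d) = -9 - d (Z(d) = (-6 + d) + (d*(-2) - 3) = (-6 + d) + (-2*d - 3) = (-6 + d) + (-3 - 2*d) = -9 - d)
B(G) = G - 12/G (B(G) = G + (-9 - 1*3)/G = G + (-9 - 3)/G = G - 12/G)
1/((-420 - 1*371) + B(7)) = 1/((-420 - 1*371) + (7 - 12/7)) = 1/((-420 - 371) + (7 - 12*⅐)) = 1/(-791 + (7 - 12/7)) = 1/(-791 + 37/7) = 1/(-5500/7) = -7/5500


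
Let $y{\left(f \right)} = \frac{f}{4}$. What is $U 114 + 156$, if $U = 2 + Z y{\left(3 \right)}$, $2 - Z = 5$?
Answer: $\frac{255}{2} \approx 127.5$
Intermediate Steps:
$Z = -3$ ($Z = 2 - 5 = -3$)
$y{\left(f \right)} = \frac{f}{4}$ ($y{\left(f \right)} = f \frac{1}{4} = \frac{f}{4}$)
$U = - \frac{1}{4}$ ($U = 2 - 3 \cdot \frac{1}{4} \cdot 3 = 2 - \frac{9}{4} = - \frac{1}{4} \approx -0.25$)
$U 114 + 156 = \left(- \frac{1}{4}\right) 114 + 156 = - \frac{57}{2} + 156 = \frac{255}{2}$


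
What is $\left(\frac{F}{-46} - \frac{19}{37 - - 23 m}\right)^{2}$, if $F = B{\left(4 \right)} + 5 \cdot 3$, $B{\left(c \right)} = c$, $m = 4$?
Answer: $\frac{11055625}{35212356} \approx 0.31397$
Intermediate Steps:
$F = 19$ ($F = 4 + 5 \cdot 3 = 4 + 15 = 19$)
$\left(\frac{F}{-46} - \frac{19}{37 - - 23 m}\right)^{2} = \left(\frac{19}{-46} - \frac{19}{37 - \left(-23\right) 4}\right)^{2} = \left(19 \left(- \frac{1}{46}\right) - \frac{19}{37 - -92}\right)^{2} = \left(- \frac{19}{46} - \frac{19}{37 + 92}\right)^{2} = \left(- \frac{19}{46} - \frac{19}{129}\right)^{2} = \left(- \frac{3325}{5934}\right)^{2} = \frac{11055625}{35212356}$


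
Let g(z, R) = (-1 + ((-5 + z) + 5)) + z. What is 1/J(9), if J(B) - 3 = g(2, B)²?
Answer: 1/12 ≈ 0.083333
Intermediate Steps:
g(z, R) = -1 + 2*z (g(z, R) = (-1 + z) + z = -1 + 2*z)
J(B) = 12 (J(B) = 3 + (-1 + 2*2)² = 3 + (-1 + 4)² = 3 + 3² = 3 + 9 = 12)
1/J(9) = 1/12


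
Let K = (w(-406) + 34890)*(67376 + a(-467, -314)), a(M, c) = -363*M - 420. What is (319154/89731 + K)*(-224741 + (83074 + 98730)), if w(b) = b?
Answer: -31418160113878893294/89731 ≈ -3.5014e+14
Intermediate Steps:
a(M, c) = -420 - 363*M
K = 8154672868 (K = (-406 + 34890)*(67376 + (-420 - 363*(-467))) = 34484*(67376 + (-420 + 169521)) = 34484*(67376 + 169101) = 34484*236477 = 8154672868)
(319154/89731 + K)*(-224741 + (83074 + 98730)) = (319154/89731 + 8154672868)*(-224741 + (83074 + 98730)) = (319154*(1/89731) + 8154672868)*(-224741 + 181804) = (319154/89731 + 8154672868)*(-42937) = (731726951437662/89731)*(-42937) = -31418160113878893294/89731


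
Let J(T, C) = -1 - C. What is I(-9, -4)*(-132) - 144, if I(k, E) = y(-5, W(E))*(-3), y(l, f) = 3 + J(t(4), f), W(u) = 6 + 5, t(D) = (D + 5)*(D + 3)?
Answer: -3708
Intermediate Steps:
t(D) = (3 + D)*(5 + D) (t(D) = (5 + D)*(3 + D) = (3 + D)*(5 + D))
W(u) = 11
y(l, f) = 2 - f (y(l, f) = 3 + (-1 - f) = 2 - f)
I(k, E) = 27 (I(k, E) = (2 - 1*11)*(-3) = (2 - 11)*(-3) = -9*(-3) = 27)
I(-9, -4)*(-132) - 144 = 27*(-132) - 144 = -3564 - 144 = -3708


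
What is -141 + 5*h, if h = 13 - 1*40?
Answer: -276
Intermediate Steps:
h = -27 (h = 13 - 40 = -27)
-141 + 5*h = -141 + 5*(-27) = -141 - 135 = -276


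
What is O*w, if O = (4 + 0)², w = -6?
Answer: -96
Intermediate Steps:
O = 16 (O = 4² = 16)
O*w = 16*(-6) = -96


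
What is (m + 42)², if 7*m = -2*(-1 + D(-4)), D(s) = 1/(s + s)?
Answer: 1404225/784 ≈ 1791.1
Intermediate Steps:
D(s) = 1/(2*s)
m = 9/28 (m = (-2*(-1 + (½)/(-4)))/7 = (-2*(-1 + (½)*(-¼)))/7 = (-2*(-1 - ⅛))/7 = (-2*(-9/8))/7 = (⅐)*(9/4) = 9/28 ≈ 0.32143)
(m + 42)² = (9/28 + 42)² = (1185/28)² = 1404225/784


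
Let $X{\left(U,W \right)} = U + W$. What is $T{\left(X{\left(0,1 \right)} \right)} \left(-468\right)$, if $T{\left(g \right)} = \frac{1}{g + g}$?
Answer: $-234$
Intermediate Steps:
$T{\left(g \right)} = \frac{1}{2 g}$
$T{\left(X{\left(0,1 \right)} \right)} \left(-468\right) = \frac{1}{2 \left(0 + 1\right)} \left(-468\right) = \frac{1}{2 \cdot 1} \left(-468\right) = \frac{1}{2} \cdot 1 \left(-468\right) = \frac{1}{2} \left(-468\right) = -234$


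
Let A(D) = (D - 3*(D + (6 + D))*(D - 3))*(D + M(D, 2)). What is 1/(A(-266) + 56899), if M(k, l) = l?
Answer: 1/112190371 ≈ 8.9134e-9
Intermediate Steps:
A(D) = (2 + D)*(D - 3*(-3 + D)*(6 + 2*D)) (A(D) = (D - 3*(D + (6 + D))*(D - 3))*(D + 2) = (D - 3*(6 + 2*D)*(-3 + D))*(2 + D) = (D - 3*(-3 + D)*(6 + 2*D))*(2 + D) = (2 + D)*(D - 3*(-3 + D)*(6 + 2*D)))
1/(A(-266) + 56899) = 1/((108 - 11*(-266)**2 - 6*(-266)**3 + 56*(-266)) + 56899) = 1/((108 - 11*70756 - 6*(-18821096) - 14896) + 56899) = 1/((108 - 778316 + 112926576 - 14896) + 56899) = 1/(112133472 + 56899) = 1/112190371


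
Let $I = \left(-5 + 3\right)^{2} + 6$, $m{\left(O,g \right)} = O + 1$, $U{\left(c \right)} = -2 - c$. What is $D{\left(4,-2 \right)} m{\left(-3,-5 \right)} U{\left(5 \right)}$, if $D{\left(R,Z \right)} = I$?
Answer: $140$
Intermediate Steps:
$m{\left(O,g \right)} = 1 + O$
$I = 10$ ($I = \left(-2\right)^{2} + 6 = 4 + 6 = 10$)
$D{\left(R,Z \right)} = 10$
$D{\left(4,-2 \right)} m{\left(-3,-5 \right)} U{\left(5 \right)} = 10 \left(1 - 3\right) \left(-2 - 5\right) = 10 \left(-2\right) \left(-2 - 5\right) = \left(-20\right) \left(-7\right) = 140$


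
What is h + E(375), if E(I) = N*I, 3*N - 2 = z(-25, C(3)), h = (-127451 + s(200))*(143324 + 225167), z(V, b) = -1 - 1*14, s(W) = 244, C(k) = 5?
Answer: -46874636262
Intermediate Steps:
z(V, b) = -15 (z(V, b) = -1 - 14 = -15)
h = -46874634637 (h = (-127451 + 244)*(143324 + 225167) = -127207*368491 = -46874634637)
N = -13/3 (N = ⅔ + (⅓)*(-15) = ⅔ - 5 = -13/3 ≈ -4.3333)
E(I) = -13*I/3
h + E(375) = -46874634637 - 13/3*375 = -46874634637 - 1625 = -46874636262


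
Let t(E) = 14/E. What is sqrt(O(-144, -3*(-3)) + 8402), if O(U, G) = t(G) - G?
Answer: sqrt(75551)/3 ≈ 91.622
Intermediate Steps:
O(U, G) = -G + 14/G (O(U, G) = 14/G - G = -G + 14/G)
sqrt(O(-144, -3*(-3)) + 8402) = sqrt((-(-3)*(-3) + 14/((-3*(-3)))) + 8402) = sqrt((-1*9 + 14/9) + 8402) = sqrt((-9 + 14*(1/9)) + 8402) = sqrt((-9 + 14/9) + 8402) = sqrt(-67/9 + 8402) = sqrt(75551/9) = sqrt(75551)/3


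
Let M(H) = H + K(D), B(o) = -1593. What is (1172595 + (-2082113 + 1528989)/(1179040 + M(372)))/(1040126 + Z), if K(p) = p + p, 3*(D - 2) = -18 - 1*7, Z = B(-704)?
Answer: 2074435812219/1837267691767 ≈ 1.1291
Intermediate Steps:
Z = -1593
D = -19/3 (D = 2 + (-18 - 1*7)/3 = 2 + (-18 - 7)/3 = 2 + (⅓)*(-25) = 2 - 25/3 = -19/3 ≈ -6.3333)
K(p) = 2*p
M(H) = -38/3 + H (M(H) = H + 2*(-19/3) = H - 38/3 = -38/3 + H)
(1172595 + (-2082113 + 1528989)/(1179040 + M(372)))/(1040126 + Z) = (1172595 + (-2082113 + 1528989)/(1179040 + (-38/3 + 372)))/(1040126 - 1593) = (1172595 - 553124/(1179040 + 1078/3))/1038533 = (1172595 - 553124/3538198/3)*(1/1038533) = (1172595 - 553124*3/3538198)*(1/1038533) = (1172595 - 829686/1769099)*(1/1038533) = (2074435812219/1769099)*(1/1038533) = 2074435812219/1837267691767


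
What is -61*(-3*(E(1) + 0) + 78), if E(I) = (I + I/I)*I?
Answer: -4392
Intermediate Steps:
E(I) = I*(1 + I) (E(I) = (I + 1)*I = (1 + I)*I = I*(1 + I))
-61*(-3*(E(1) + 0) + 78) = -61*(-3*(1*(1 + 1) + 0) + 78) = -61*(-3*(1*2 + 0) + 78) = -61*(-3*(2 + 0) + 78) = -61*(-3*2 + 78) = -61*(-6 + 78) = -61*72 = -4392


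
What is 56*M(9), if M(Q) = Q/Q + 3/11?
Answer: 784/11 ≈ 71.273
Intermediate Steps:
M(Q) = 14/11 (M(Q) = 1 + 3*(1/11) = 1 + 3/11 = 14/11)
56*M(9) = 56*(14/11) = 784/11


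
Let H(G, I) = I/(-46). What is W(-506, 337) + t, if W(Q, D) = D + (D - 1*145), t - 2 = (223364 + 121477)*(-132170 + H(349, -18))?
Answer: -1048282488528/23 ≈ -4.5577e+10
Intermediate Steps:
H(G, I) = -I/46 (H(G, I) = I*(-1/46) = -I/46)
t = -1048282500695/23 (t = 2 + (223364 + 121477)*(-132170 - 1/46*(-18)) = 2 + 344841*(-132170 + 9/23) = 2 + 344841*(-3039901/23) = 2 - 1048282500741/23 = -1048282500695/23 ≈ -4.5577e+10)
W(Q, D) = -145 + 2*D (W(Q, D) = D + (D - 145) = D + (-145 + D) = -145 + 2*D)
W(-506, 337) + t = (-145 + 2*337) - 1048282500695/23 = (-145 + 674) - 1048282500695/23 = 529 - 1048282500695/23 = -1048282488528/23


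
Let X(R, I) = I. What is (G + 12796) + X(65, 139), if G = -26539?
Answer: -13604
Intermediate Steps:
(G + 12796) + X(65, 139) = (-26539 + 12796) + 139 = -13743 + 139 = -13604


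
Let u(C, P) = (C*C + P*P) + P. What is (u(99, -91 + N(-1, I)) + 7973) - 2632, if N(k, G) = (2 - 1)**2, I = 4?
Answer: 23152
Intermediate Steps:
N(k, G) = 1 (N(k, G) = 1**2 = 1)
u(C, P) = P + C**2 + P**2 (u(C, P) = (C**2 + P**2) + P = P + C**2 + P**2)
(u(99, -91 + N(-1, I)) + 7973) - 2632 = (((-91 + 1) + 99**2 + (-91 + 1)**2) + 7973) - 2632 = ((-90 + 9801 + (-90)**2) + 7973) - 2632 = ((-90 + 9801 + 8100) + 7973) - 2632 = (17811 + 7973) - 2632 = 25784 - 2632 = 23152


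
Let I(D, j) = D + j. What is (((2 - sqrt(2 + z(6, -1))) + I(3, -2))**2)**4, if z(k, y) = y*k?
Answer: -239 + 28560*I ≈ -239.0 + 28560.0*I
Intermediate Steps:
z(k, y) = k*y
(((2 - sqrt(2 + z(6, -1))) + I(3, -2))**2)**4 = (((2 - sqrt(2 + 6*(-1))) + (3 - 2))**2)**4 = (((2 - sqrt(2 - 6)) + 1)**2)**4 = (((2 - sqrt(-4)) + 1)**2)**4 = (((2 - 2*I) + 1)**2)**4 = ((3 - 2*I)**2)**4 = (3 - 2*I)**8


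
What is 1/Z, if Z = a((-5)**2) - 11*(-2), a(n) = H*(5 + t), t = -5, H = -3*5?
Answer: 1/22 ≈ 0.045455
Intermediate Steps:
H = -15
a(n) = 0 (a(n) = -15*(5 - 5) = -15*0 = 0)
Z = 22 (Z = 0 - 11*(-2) = 0 + 22 = 22)
1/Z = 1/22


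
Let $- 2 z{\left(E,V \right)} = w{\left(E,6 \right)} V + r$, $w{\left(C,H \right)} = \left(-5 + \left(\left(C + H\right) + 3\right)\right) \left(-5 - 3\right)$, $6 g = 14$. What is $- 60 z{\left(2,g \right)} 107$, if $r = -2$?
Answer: $-365940$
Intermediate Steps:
$g = \frac{7}{3}$ ($g = \frac{1}{6} \cdot 14 = \frac{7}{3} \approx 2.3333$)
$w{\left(C,H \right)} = 16 - 8 C - 8 H$ ($w{\left(C,H \right)} = \left(-5 + \left(3 + C + H\right)\right) \left(-8\right) = \left(-2 + C + H\right) \left(-8\right) = 16 - 8 C - 8 H$)
$z{\left(E,V \right)} = 1 - \frac{V \left(-32 - 8 E\right)}{2}$ ($z{\left(E,V \right)} = - \frac{\left(16 - 8 E - 48\right) V - 2}{2} = - \frac{\left(-32 - 8 E\right) V - 2}{2} = - \frac{V \left(-32 - 8 E\right) - 2}{2} = - \frac{-2 + V \left(-32 - 8 E\right)}{2} = 1 - \frac{V \left(-32 - 8 E\right)}{2}$)
$- 60 z{\left(2,g \right)} 107 = - 60 \left(1 + 4 \cdot \frac{7}{3} \left(4 + 2\right)\right) 107 = - 60 \left(1 + 4 \cdot \frac{7}{3} \cdot 6\right) 107 = - 60 \left(1 + 56\right) 107 = \left(-60\right) 57 \cdot 107 = \left(-3420\right) 107 = -365940$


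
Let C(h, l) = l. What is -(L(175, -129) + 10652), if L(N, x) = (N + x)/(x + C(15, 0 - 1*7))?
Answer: -724313/68 ≈ -10652.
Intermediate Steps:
L(N, x) = (N + x)/(-7 + x) (L(N, x) = (N + x)/(x + (0 - 1*7)) = (N + x)/(x + (0 - 7)) = (N + x)/(x - 7) = (N + x)/(-7 + x))
-(L(175, -129) + 10652) = -((175 - 129)/(-7 - 129) + 10652) = -(46/(-136) + 10652) = -(-1/136*46 + 10652) = -(-23/68 + 10652) = -1*724313/68 = -724313/68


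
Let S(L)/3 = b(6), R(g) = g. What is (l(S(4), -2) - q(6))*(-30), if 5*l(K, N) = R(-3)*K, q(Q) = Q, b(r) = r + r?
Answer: 828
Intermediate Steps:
b(r) = 2*r
S(L) = 36 (S(L) = 3*(2*6) = 3*12 = 36)
l(K, N) = -3*K/5 (l(K, N) = (-3*K)/5 = -3*K/5)
(l(S(4), -2) - q(6))*(-30) = (-3/5*36 - 1*6)*(-30) = (-108/5 - 6)*(-30) = -138/5*(-30) = 828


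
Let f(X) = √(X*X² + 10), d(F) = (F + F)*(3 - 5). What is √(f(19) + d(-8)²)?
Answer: √(1024 + √6869) ≈ 33.270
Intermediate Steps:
d(F) = -4*F (d(F) = (2*F)*(-2) = -4*F)
f(X) = √(10 + X³) (f(X) = √(X³ + 10) = √(10 + X³))
√(f(19) + d(-8)²) = √(√(10 + 19³) + (-4*(-8))²) = √(√(10 + 6859) + 32²) = √(√6869 + 1024) = √(1024 + √6869)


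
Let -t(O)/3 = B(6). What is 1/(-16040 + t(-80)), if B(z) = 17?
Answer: -1/16091 ≈ -6.2147e-5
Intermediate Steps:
t(O) = -51 (t(O) = -3*17 = -51)
1/(-16040 + t(-80)) = 1/(-16040 - 51) = 1/(-16091) = -1/16091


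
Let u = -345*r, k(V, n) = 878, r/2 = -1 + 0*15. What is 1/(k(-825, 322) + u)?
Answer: 1/1568 ≈ 0.00063775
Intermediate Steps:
r = -2 (r = 2*(-1 + 0*15) = 2*(-1 + 0) = 2*(-1) = -2)
u = 690 (u = -345*(-2) = 690)
1/(k(-825, 322) + u) = 1/(878 + 690) = 1/1568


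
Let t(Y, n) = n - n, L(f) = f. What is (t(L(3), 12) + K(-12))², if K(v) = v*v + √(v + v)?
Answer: 20712 + 576*I*√6 ≈ 20712.0 + 1410.9*I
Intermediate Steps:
t(Y, n) = 0
K(v) = v² + √2*√v (K(v) = v² + √(2*v) = v² + √2*√v)
(t(L(3), 12) + K(-12))² = (0 + ((-12)² + √2*√(-12)))² = (0 + (144 + √2*(2*I*√3)))² = (0 + (144 + 2*I*√6))² = (144 + 2*I*√6)²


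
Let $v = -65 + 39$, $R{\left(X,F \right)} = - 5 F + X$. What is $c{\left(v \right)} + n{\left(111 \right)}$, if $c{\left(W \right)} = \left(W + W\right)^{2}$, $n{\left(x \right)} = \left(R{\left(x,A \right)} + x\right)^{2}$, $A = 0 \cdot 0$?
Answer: $51988$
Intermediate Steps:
$A = 0$
$R{\left(X,F \right)} = X - 5 F$
$v = -26$
$n{\left(x \right)} = 4 x^{2}$ ($n{\left(x \right)} = \left(\left(x - 0\right) + x\right)^{2} = \left(\left(x + 0\right) + x\right)^{2} = \left(x + x\right)^{2} = \left(2 x\right)^{2} = 4 x^{2}$)
$c{\left(W \right)} = 4 W^{2}$ ($c{\left(W \right)} = \left(2 W\right)^{2} = 4 W^{2}$)
$c{\left(v \right)} + n{\left(111 \right)} = 4 \left(-26\right)^{2} + 4 \cdot 111^{2} = 4 \cdot 676 + 4 \cdot 12321 = 2704 + 49284 = 51988$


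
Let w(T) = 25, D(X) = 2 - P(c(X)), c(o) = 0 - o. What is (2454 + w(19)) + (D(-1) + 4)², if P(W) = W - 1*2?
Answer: 2528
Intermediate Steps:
c(o) = -o
P(W) = -2 + W (P(W) = W - 2 = -2 + W)
D(X) = 4 + X (D(X) = 2 - (-2 - X) = 2 + (2 + X) = 4 + X)
(2454 + w(19)) + (D(-1) + 4)² = (2454 + 25) + ((4 - 1) + 4)² = 2479 + (3 + 4)² = 2479 + 7² = 2479 + 49 = 2528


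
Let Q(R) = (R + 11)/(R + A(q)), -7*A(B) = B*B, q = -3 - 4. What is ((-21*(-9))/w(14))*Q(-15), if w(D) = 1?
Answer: 378/11 ≈ 34.364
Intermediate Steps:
q = -7
A(B) = -B**2/7 (A(B) = -B*B/7 = -B**2/7)
Q(R) = (11 + R)/(-7 + R) (Q(R) = (R + 11)/(R - 1/7*(-7)**2) = (11 + R)/(R - 1/7*49) = (11 + R)/(R - 7) = (11 + R)/(-7 + R))
((-21*(-9))/w(14))*Q(-15) = (-21*(-9)/1)*((11 - 15)/(-7 - 15)) = (189*1)*(-4/(-22)) = 189*(-1/22*(-4)) = 189*(2/11) = 378/11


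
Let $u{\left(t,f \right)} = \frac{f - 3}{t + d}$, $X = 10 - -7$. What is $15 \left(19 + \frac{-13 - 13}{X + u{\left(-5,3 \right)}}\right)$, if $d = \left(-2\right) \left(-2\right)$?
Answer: $\frac{4455}{17} \approx 262.06$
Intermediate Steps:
$d = 4$
$X = 17$ ($X = 10 + 7 = 17$)
$u{\left(t,f \right)} = \frac{-3 + f}{4 + t}$ ($u{\left(t,f \right)} = \frac{f - 3}{t + 4} = \frac{-3 + f}{4 + t}$)
$15 \left(19 + \frac{-13 - 13}{X + u{\left(-5,3 \right)}}\right) = 15 \left(19 + \frac{-13 - 13}{17 + \frac{-3 + 3}{4 - 5}}\right) = 15 \left(19 - \frac{26}{17 + \frac{1}{-1} \cdot 0}\right) = 15 \left(19 - \frac{26}{17 - 0}\right) = 15 \left(19 - \frac{26}{17 + 0}\right) = 15 \left(19 - \frac{26}{17}\right) = 15 \cdot \frac{297}{17} = \frac{4455}{17}$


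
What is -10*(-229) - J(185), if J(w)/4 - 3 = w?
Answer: 1538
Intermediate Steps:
J(w) = 12 + 4*w
-10*(-229) - J(185) = -10*(-229) - (12 + 4*185) = 2290 - (12 + 740) = 2290 - 1*752 = 2290 - 752 = 1538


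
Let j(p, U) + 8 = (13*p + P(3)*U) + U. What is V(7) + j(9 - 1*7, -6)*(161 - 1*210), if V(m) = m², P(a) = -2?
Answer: -1127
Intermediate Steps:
j(p, U) = -8 - U + 13*p (j(p, U) = -8 + ((13*p - 2*U) + U) = -8 + ((-2*U + 13*p) + U) = -8 + (-U + 13*p) = -8 - U + 13*p)
V(7) + j(9 - 1*7, -6)*(161 - 1*210) = 7² + (-8 - 1*(-6) + 13*(9 - 1*7))*(161 - 1*210) = 49 + (-8 + 6 + 13*(9 - 7))*(161 - 210) = 49 + (-8 + 6 + 13*2)*(-49) = 49 + (-8 + 6 + 26)*(-49) = 49 + 24*(-49) = 49 - 1176 = -1127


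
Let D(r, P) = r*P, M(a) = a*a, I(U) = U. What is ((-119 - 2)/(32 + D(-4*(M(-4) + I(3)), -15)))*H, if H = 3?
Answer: -363/1172 ≈ -0.30973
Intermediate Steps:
M(a) = a²
D(r, P) = P*r
((-119 - 2)/(32 + D(-4*(M(-4) + I(3)), -15)))*H = ((-119 - 2)/(32 - (-60)*((-4)² + 3)))*3 = -121/(32 - (-60)*(16 + 3))*3 = -121/(32 - (-60)*19)*3 = -121/(32 - 15*(-76))*3 = -121/(32 + 1140)*3 = -121/1172*3 = -363/1172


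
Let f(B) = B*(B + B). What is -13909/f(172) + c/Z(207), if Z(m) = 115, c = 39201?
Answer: 2317845233/6804320 ≈ 340.64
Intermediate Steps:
f(B) = 2*B² (f(B) = B*(2*B) = 2*B²)
-13909/f(172) + c/Z(207) = -13909/(2*172²) + 39201/115 = -13909/(2*29584) + 39201*(1/115) = -13909/59168 + 39201/115 = 2317845233/6804320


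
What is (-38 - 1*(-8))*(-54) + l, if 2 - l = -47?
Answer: 1669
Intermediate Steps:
l = 49 (l = 2 - 1*(-47) = 2 + 47 = 49)
(-38 - 1*(-8))*(-54) + l = (-38 - 1*(-8))*(-54) + 49 = (-38 + 8)*(-54) + 49 = -30*(-54) + 49 = 1620 + 49 = 1669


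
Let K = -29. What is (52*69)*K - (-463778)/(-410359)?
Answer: -42699138446/410359 ≈ -1.0405e+5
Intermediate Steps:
(52*69)*K - (-463778)/(-410359) = (52*69)*(-29) - (-463778)/(-410359) = 3588*(-29) - (-463778)*(-1)/410359 = -104052 - 1*463778/410359 = -104052 - 463778/410359 = -42699138446/410359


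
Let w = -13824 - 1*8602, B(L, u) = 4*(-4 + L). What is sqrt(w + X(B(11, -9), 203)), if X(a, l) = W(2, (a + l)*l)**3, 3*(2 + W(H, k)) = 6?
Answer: I*sqrt(22426) ≈ 149.75*I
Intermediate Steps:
W(H, k) = 0 (W(H, k) = -2 + (1/3)*6 = -2 + 2 = 0)
B(L, u) = -16 + 4*L
X(a, l) = 0 (X(a, l) = 0**3 = 0)
w = -22426 (w = -13824 - 8602 = -22426)
sqrt(w + X(B(11, -9), 203)) = sqrt(-22426 + 0) = sqrt(-22426) = I*sqrt(22426)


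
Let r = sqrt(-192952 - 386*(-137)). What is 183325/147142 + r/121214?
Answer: 183325/147142 + I*sqrt(140070)/121214 ≈ 1.2459 + 0.0030876*I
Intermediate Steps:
r = I*sqrt(140070) (r = sqrt(-192952 + 52882) = sqrt(-140070) = I*sqrt(140070) ≈ 374.26*I)
183325/147142 + r/121214 = 183325/147142 + (I*sqrt(140070))/121214 = 183325*(1/147142) + (I*sqrt(140070))*(1/121214) = 183325/147142 + I*sqrt(140070)/121214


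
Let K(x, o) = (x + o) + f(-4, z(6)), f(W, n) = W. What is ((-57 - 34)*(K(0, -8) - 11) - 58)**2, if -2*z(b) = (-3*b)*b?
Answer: 4141225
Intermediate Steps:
z(b) = 3*b**2/2 (z(b) = -(-3*b)*b/2 = -(-3)*b**2/2 = 3*b**2/2)
K(x, o) = -4 + o + x (K(x, o) = (x + o) - 4 = (o + x) - 4 = -4 + o + x)
((-57 - 34)*(K(0, -8) - 11) - 58)**2 = ((-57 - 34)*((-4 - 8 + 0) - 11) - 58)**2 = (-91*(-12 - 11) - 58)**2 = (-91*(-23) - 58)**2 = (2093 - 58)**2 = 2035**2 = 4141225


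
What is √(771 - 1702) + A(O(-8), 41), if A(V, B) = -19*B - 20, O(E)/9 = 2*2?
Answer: -799 + 7*I*√19 ≈ -799.0 + 30.512*I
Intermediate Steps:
O(E) = 36 (O(E) = 9*(2*2) = 9*4 = 36)
A(V, B) = -20 - 19*B
√(771 - 1702) + A(O(-8), 41) = √(771 - 1702) + (-20 - 19*41) = √(-931) + (-20 - 779) = 7*I*√19 - 799 = -799 + 7*I*√19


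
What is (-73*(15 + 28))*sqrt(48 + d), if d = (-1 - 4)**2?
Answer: -3139*sqrt(73) ≈ -26820.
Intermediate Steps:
d = 25 (d = (-5)**2 = 25)
(-73*(15 + 28))*sqrt(48 + d) = (-73*(15 + 28))*sqrt(48 + 25) = (-73*43)*sqrt(73) = -3139*sqrt(73)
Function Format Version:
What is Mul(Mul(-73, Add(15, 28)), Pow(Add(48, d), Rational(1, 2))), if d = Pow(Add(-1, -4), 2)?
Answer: Mul(-3139, Pow(73, Rational(1, 2))) ≈ -26820.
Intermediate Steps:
d = 25 (d = Pow(-5, 2) = 25)
Mul(Mul(-73, Add(15, 28)), Pow(Add(48, d), Rational(1, 2))) = Mul(Mul(-73, Add(15, 28)), Pow(Add(48, 25), Rational(1, 2))) = Mul(Mul(-73, 43), Pow(73, Rational(1, 2))) = Mul(-3139, Pow(73, Rational(1, 2)))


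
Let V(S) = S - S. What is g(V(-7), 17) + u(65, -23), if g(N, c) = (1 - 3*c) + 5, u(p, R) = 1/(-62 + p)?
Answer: -134/3 ≈ -44.667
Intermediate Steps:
V(S) = 0
g(N, c) = 6 - 3*c
g(V(-7), 17) + u(65, -23) = (6 - 3*17) + 1/(-62 + 65) = (6 - 51) + 1/3 = -45 + ⅓ = -134/3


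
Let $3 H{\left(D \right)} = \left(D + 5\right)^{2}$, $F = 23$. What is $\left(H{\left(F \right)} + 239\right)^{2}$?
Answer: $\frac{2253001}{9} \approx 2.5033 \cdot 10^{5}$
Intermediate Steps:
$H{\left(D \right)} = \frac{\left(5 + D\right)^{2}}{3}$ ($H{\left(D \right)} = \frac{\left(D + 5\right)^{2}}{3} = \frac{\left(5 + D\right)^{2}}{3}$)
$\left(H{\left(F \right)} + 239\right)^{2} = \left(\frac{\left(5 + 23\right)^{2}}{3} + 239\right)^{2} = \left(\frac{28^{2}}{3} + 239\right)^{2} = \left(\frac{1}{3} \cdot 784 + 239\right)^{2} = \left(\frac{784}{3} + 239\right)^{2} = \left(\frac{1501}{3}\right)^{2} = \frac{2253001}{9}$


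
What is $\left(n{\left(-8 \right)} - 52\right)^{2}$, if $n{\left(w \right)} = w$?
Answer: $3600$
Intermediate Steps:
$\left(n{\left(-8 \right)} - 52\right)^{2} = \left(-8 - 52\right)^{2} = \left(-60\right)^{2} = 3600$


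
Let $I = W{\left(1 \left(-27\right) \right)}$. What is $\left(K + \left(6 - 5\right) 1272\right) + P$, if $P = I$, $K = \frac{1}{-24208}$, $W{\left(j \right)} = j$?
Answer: $\frac{30138959}{24208} \approx 1245.0$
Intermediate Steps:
$I = -27$ ($I = 1 \left(-27\right) = -27$)
$K = - \frac{1}{24208} \approx -4.1309 \cdot 10^{-5}$
$P = -27$
$\left(K + \left(6 - 5\right) 1272\right) + P = \left(- \frac{1}{24208} + \left(6 - 5\right) 1272\right) - 27 = \left(- \frac{1}{24208} + 1 \cdot 1272\right) - 27 = \left(- \frac{1}{24208} + 1272\right) - 27 = \frac{30792575}{24208} - 27 = \frac{30138959}{24208}$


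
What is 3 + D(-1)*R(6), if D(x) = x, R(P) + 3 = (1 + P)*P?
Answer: -36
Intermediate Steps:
R(P) = -3 + P*(1 + P) (R(P) = -3 + (1 + P)*P = -3 + P*(1 + P))
3 + D(-1)*R(6) = 3 - (-3 + 6 + 6²) = 3 - (-3 + 6 + 36) = 3 - 1*39 = 3 - 39 = -36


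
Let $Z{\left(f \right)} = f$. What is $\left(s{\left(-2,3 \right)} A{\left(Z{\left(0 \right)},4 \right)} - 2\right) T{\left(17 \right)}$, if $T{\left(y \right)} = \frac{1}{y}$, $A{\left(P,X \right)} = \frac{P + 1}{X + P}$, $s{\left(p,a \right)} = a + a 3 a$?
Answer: $\frac{11}{34} \approx 0.32353$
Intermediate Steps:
$s{\left(p,a \right)} = a + 3 a^{2}$
$A{\left(P,X \right)} = \frac{1 + P}{P + X}$
$\left(s{\left(-2,3 \right)} A{\left(Z{\left(0 \right)},4 \right)} - 2\right) T{\left(17 \right)} = \frac{3 \left(1 + 3 \cdot 3\right) \frac{1 + 0}{0 + 4} - 2}{17} = \left(3 \left(1 + 9\right) \frac{1}{4} \cdot 1 - 2\right) \frac{1}{17} = \left(3 \cdot 10 \cdot \frac{1}{4} \cdot 1 - 2\right) \frac{1}{17} = \left(30 \cdot \frac{1}{4} - 2\right) \frac{1}{17} = \left(\frac{15}{2} - 2\right) \frac{1}{17} = \frac{11}{2} \cdot \frac{1}{17} = \frac{11}{34}$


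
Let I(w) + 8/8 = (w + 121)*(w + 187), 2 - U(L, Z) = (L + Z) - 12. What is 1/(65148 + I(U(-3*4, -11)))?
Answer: 1/100539 ≈ 9.9464e-6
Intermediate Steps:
U(L, Z) = 14 - L - Z (U(L, Z) = 2 - ((L + Z) - 12) = 2 - (-12 + L + Z) = 2 + (12 - L - Z) = 14 - L - Z)
I(w) = -1 + (121 + w)*(187 + w) (I(w) = -1 + (w + 121)*(w + 187) = -1 + (121 + w)*(187 + w))
1/(65148 + I(U(-3*4, -11))) = 1/(65148 + (22626 + (14 - (-3)*4 - 1*(-11))**2 + 308*(14 - (-3)*4 - 1*(-11)))) = 1/(65148 + (22626 + (14 - 1*(-12) + 11)**2 + 308*(14 - 1*(-12) + 11))) = 1/(65148 + (22626 + (14 + 12 + 11)**2 + 308*(14 + 12 + 11))) = 1/(65148 + (22626 + 37**2 + 308*37)) = 1/(65148 + (22626 + 1369 + 11396)) = 1/(65148 + 35391) = 1/100539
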